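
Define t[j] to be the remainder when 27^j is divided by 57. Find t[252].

t[1] = 27,  t[2] = 45,  t[3] = 18,  t[4] = 30,  t[5] = 12,  t[6] = 39,  t[7] = 27.
Since t[7] = t[1] = 27, the sequence is periodic with period 6.
So t[252] = t[1 + ((252-1) mod 6)] = t[6] = 39.

39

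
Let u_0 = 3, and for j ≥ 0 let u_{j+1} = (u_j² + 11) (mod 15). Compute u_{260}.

6

Listing terms: u_0 = 3,  u_1 = 5,  u_2 = 6,  u_3 = 2,  u_4 = 0,  u_5 = 11,  u_6 = 12,  u_7 = 5.
Since u_7 = u_1 = 5, the sequence is eventually periodic: after a pre-period of length 1 it cycles with period 6.
For j ≥ 1, u_j depends only on (j - 1) mod 6. (260 - 1) mod 6 = 1, so u_{260} = u_2 = 6.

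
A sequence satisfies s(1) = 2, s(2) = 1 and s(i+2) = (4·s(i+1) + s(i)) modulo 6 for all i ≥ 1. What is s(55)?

We have s(1) = 2, s(2) = 1, s(3) = 0, s(4) = 1, s(5) = 4, s(6) = 5, s(7) = 0, s(8) = 5, s(9) = 2, s(10) = 1.
Since (s(9), s(10)) = (s(1), s(2)) = (2, 1) (two consecutive terms determine the rest), the sequence is periodic with period 8.
So s(55) = s(1 + ((55-1) mod 8)) = s(7) = 0.

0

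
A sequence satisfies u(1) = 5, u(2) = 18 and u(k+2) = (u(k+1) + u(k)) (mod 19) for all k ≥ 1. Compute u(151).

17

Computing terms: u(1) = 5, u(2) = 18, u(3) = 4, u(4) = 3, u(5) = 7, u(6) = 10, u(7) = 17, u(8) = 8, u(9) = 6, u(10) = 14, u(11) = 1, u(12) = 15, u(13) = 16, u(14) = 12, u(15) = 9, u(16) = 2, u(17) = 11, u(18) = 13, u(19) = 5, u(20) = 18.
The sequence repeats with period 18.
(151 - 1) mod 18 = 6, so u(151) = u(7) = 17.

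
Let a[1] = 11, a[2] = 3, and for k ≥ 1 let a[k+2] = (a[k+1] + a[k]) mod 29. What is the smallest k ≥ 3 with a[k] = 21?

We have a[1] = 11, a[2] = 3, a[3] = 14, a[4] = 17, a[5] = 2, a[6] = 19, a[7] = 21, a[8] = 11, a[9] = 3.
Since (a[8], a[9]) = (a[1], a[2]) = (11, 3) (two consecutive terms determine the rest), the sequence is periodic with period 7.
The value 21 first appears (with k ≥ 3) at a[7].

7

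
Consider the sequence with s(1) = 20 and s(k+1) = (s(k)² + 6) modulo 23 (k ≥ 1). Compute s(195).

Listing terms: s(1) = 20; s(2) = 15; s(3) = 1; s(4) = 7; s(5) = 9; s(6) = 18; s(7) = 8; s(8) = 1.
Since s(8) = s(3) = 1, the sequence is eventually periodic: after a pre-period of length 2 it cycles with period 5.
For k ≥ 3, s(k) depends only on (k - 3) mod 5. (195 - 3) mod 5 = 2, so s(195) = s(5) = 9.

9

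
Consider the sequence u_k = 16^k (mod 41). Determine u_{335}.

1

We have u_0 = 1; u_1 = 16; u_2 = 10; u_3 = 37; u_4 = 18; u_5 = 1.
The sequence repeats with period 5.
(335 - 0) mod 5 = 0, so u_{335} = u_0 = 1.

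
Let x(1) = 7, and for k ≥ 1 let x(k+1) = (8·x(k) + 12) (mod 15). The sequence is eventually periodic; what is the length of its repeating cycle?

Computing terms: x(1) = 7,  x(2) = 8,  x(3) = 1,  x(4) = 5,  x(5) = 7.
The sequence repeats with period 4.

4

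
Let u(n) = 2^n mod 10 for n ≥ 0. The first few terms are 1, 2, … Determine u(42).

Listing terms: u(0) = 1,  u(1) = 2,  u(2) = 4,  u(3) = 8,  u(4) = 6,  u(5) = 2.
Since u(5) = u(1) = 2, the sequence is eventually periodic: after a pre-period of length 1 it cycles with period 4.
For n ≥ 1, u(n) depends only on (n - 1) mod 4. (42 - 1) mod 4 = 1, so u(42) = u(2) = 4.

4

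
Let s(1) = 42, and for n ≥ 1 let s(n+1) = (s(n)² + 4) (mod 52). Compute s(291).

4

s(1) = 42; s(2) = 0; s(3) = 4; s(4) = 20; s(5) = 40; s(6) = 44; s(7) = 16; s(8) = 0.
Since s(8) = s(2) = 0, the sequence is eventually periodic: after a pre-period of length 1 it cycles with period 6.
For n ≥ 2, s(n) depends only on (n - 2) mod 6. (291 - 2) mod 6 = 1, so s(291) = s(3) = 4.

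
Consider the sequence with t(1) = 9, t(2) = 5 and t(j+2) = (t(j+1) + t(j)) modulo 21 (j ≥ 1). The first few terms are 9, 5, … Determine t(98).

5

We have t(1) = 9; t(2) = 5; t(3) = 14; t(4) = 19; t(5) = 12; t(6) = 10; t(7) = 1; t(8) = 11; t(9) = 12; t(10) = 2; t(11) = 14; t(12) = 16; t(13) = 9; t(14) = 4; t(15) = 13; t(16) = 17; t(17) = 9; t(18) = 5.
Since (t(17), t(18)) = (t(1), t(2)) = (9, 5) (two consecutive terms determine the rest), the sequence is periodic with period 16.
(98 - 1) mod 16 = 1, so t(98) = t(2) = 5.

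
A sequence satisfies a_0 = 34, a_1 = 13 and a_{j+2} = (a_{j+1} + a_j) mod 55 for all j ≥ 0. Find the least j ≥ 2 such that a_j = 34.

17

a_0 = 34,  a_1 = 13,  a_2 = 47,  a_3 = 5,  a_4 = 52,  a_5 = 2,  a_6 = 54,  a_7 = 1,  a_8 = 0,  a_9 = 1,  a_{10} = 1,  a_{11} = 2,  a_{12} = 3,  a_{13} = 5,  a_{14} = 8,  a_{15} = 13,  a_{16} = 21,  a_{17} = 34,  a_{18} = 0,  a_{19} = 34,  a_{20} = 34,  a_{21} = 13.
The sequence repeats with period 20.
The value 34 first appears (with j ≥ 2) at a_{17}.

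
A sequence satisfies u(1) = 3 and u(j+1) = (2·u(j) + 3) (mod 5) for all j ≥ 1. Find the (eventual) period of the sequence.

4

Listing terms: u(1) = 3; u(2) = 4; u(3) = 1; u(4) = 0; u(5) = 3.
The sequence repeats with period 4.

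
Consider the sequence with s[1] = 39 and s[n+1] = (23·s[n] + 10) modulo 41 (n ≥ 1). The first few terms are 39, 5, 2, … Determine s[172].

5

Listing terms: s[1] = 39,  s[2] = 5,  s[3] = 2,  s[4] = 15,  s[5] = 27,  s[6] = 16,  s[7] = 9,  s[8] = 12,  s[9] = 40,  s[10] = 28,  s[11] = 39.
Since s[11] = s[1] = 39, the sequence is periodic with period 10.
So s[172] = s[1 + ((172-1) mod 10)] = s[2] = 5.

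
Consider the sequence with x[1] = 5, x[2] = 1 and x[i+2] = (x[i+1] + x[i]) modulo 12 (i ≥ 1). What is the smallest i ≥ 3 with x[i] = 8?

Listing terms: x[1] = 5, x[2] = 1, x[3] = 6, x[4] = 7, x[5] = 1, x[6] = 8, x[7] = 9, x[8] = 5, x[9] = 2, x[10] = 7, x[11] = 9, x[12] = 4, x[13] = 1, x[14] = 5, x[15] = 6, x[16] = 11, x[17] = 5, x[18] = 4, x[19] = 9, x[20] = 1, x[21] = 10, x[22] = 11, x[23] = 9, x[24] = 8, x[25] = 5, x[26] = 1.
The sequence repeats with period 24.
The value 8 first appears (with i ≥ 3) at x[6].

6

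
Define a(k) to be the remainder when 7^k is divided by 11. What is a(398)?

9

Computing terms: a(1) = 7,  a(2) = 5,  a(3) = 2,  a(4) = 3,  a(5) = 10,  a(6) = 4,  a(7) = 6,  a(8) = 9,  a(9) = 8,  a(10) = 1,  a(11) = 7.
The sequence repeats with period 10.
So a(398) = a(1 + ((398-1) mod 10)) = a(8) = 9.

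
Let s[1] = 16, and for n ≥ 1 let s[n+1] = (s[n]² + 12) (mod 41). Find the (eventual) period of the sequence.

We have s[1] = 16, s[2] = 22, s[3] = 4, s[4] = 28, s[5] = 17, s[6] = 14, s[7] = 3, s[8] = 21, s[9] = 2, s[10] = 16.
The sequence repeats with period 9.

9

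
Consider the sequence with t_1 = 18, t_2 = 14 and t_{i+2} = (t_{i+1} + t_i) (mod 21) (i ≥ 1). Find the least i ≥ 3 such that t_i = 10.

Listing terms: t_1 = 18,  t_2 = 14,  t_3 = 11,  t_4 = 4,  t_5 = 15,  t_6 = 19,  t_7 = 13,  t_8 = 11,  t_9 = 3,  t_{10} = 14,  t_{11} = 17,  t_{12} = 10,  t_{13} = 6,  t_{14} = 16,  t_{15} = 1,  t_{16} = 17,  t_{17} = 18,  t_{18} = 14.
The sequence repeats with period 16.
The value 10 first appears (with i ≥ 3) at t_{12}.

12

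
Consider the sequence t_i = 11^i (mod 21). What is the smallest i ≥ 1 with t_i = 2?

Listing terms: t_0 = 1,  t_1 = 11,  t_2 = 16,  t_3 = 8,  t_4 = 4,  t_5 = 2,  t_6 = 1.
The sequence repeats with period 6.
The value 2 first appears (with i ≥ 1) at t_5.

5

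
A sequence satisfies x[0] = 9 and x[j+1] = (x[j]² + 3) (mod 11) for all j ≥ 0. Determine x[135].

Computing terms: x[0] = 9, x[1] = 7, x[2] = 8, x[3] = 1, x[4] = 4, x[5] = 8.
Since x[5] = x[2] = 8, the sequence is eventually periodic: after a pre-period of length 2 it cycles with period 3.
For j ≥ 2, x[j] depends only on (j - 2) mod 3. (135 - 2) mod 3 = 1, so x[135] = x[3] = 1.

1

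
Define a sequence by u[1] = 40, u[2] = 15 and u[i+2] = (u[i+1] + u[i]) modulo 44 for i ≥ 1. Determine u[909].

Computing terms: u[1] = 40,  u[2] = 15,  u[3] = 11,  u[4] = 26,  u[5] = 37,  u[6] = 19,  u[7] = 12,  u[8] = 31,  u[9] = 43,  u[10] = 30,  u[11] = 29,  u[12] = 15,  u[13] = 0,  u[14] = 15,  u[15] = 15,  u[16] = 30,  u[17] = 1,  u[18] = 31,  u[19] = 32,  u[20] = 19,  u[21] = 7,  u[22] = 26,  u[23] = 33,  u[24] = 15,  u[25] = 4,  u[26] = 19,  u[27] = 23,  u[28] = 42,  u[29] = 21,  u[30] = 19,  u[31] = 40,  u[32] = 15.
Since (u[31], u[32]) = (u[1], u[2]) = (40, 15) (two consecutive terms determine the rest), the sequence is periodic with period 30.
(909 - 1) mod 30 = 8, so u[909] = u[9] = 43.

43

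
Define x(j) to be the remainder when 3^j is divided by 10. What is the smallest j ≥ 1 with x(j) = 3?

Computing terms: x(0) = 1; x(1) = 3; x(2) = 9; x(3) = 7; x(4) = 1.
The sequence repeats with period 4.
The value 3 first appears (with j ≥ 1) at x(1).

1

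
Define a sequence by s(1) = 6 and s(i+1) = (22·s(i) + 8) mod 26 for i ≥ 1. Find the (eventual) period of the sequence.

Listing terms: s(1) = 6,  s(2) = 10,  s(3) = 20,  s(4) = 6.
The sequence repeats with period 3.

3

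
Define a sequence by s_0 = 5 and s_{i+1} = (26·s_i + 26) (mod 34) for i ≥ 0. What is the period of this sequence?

Listing terms: s_0 = 5, s_1 = 20, s_2 = 2, s_3 = 10, s_4 = 14, s_5 = 16, s_6 = 0, s_7 = 26, s_8 = 22, s_9 = 20.
Since s_9 = s_1 = 20, the sequence is eventually periodic: after a pre-period of length 1 it cycles with period 8.

8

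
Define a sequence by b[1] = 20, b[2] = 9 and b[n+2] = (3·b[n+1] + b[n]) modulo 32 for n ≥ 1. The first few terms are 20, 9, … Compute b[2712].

29

Computing terms: b[1] = 20, b[2] = 9, b[3] = 15, b[4] = 22, b[5] = 17, b[6] = 9, b[7] = 12, b[8] = 13, b[9] = 19, b[10] = 6, b[11] = 5, b[12] = 21, b[13] = 4, b[14] = 1, b[15] = 7, b[16] = 22, b[17] = 9, b[18] = 17, b[19] = 28, b[20] = 5, b[21] = 11, b[22] = 6, b[23] = 29, b[24] = 29, b[25] = 20, b[26] = 25, b[27] = 31, b[28] = 22, b[29] = 1, b[30] = 25, b[31] = 12, b[32] = 29, b[33] = 3, b[34] = 6, b[35] = 21, b[36] = 5, b[37] = 4, b[38] = 17, b[39] = 23, b[40] = 22, b[41] = 25, b[42] = 1, b[43] = 28, b[44] = 21, b[45] = 27, b[46] = 6, b[47] = 13, b[48] = 13, b[49] = 20, b[50] = 9.
Since (b[49], b[50]) = (b[1], b[2]) = (20, 9) (two consecutive terms determine the rest), the sequence is periodic with period 48.
So b[2712] = b[1 + ((2712-1) mod 48)] = b[24] = 29.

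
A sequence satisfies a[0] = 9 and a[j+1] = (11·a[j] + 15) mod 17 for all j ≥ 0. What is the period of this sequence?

We have a[0] = 9,  a[1] = 12,  a[2] = 11,  a[3] = 0,  a[4] = 15,  a[5] = 10,  a[6] = 6,  a[7] = 13,  a[8] = 5,  a[9] = 2,  a[10] = 3,  a[11] = 14,  a[12] = 16,  a[13] = 4,  a[14] = 8,  a[15] = 1,  a[16] = 9.
Since a[16] = a[0] = 9, the sequence is periodic with period 16.

16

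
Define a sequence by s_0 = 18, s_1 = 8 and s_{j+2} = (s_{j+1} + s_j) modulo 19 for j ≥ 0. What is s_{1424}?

Computing terms: s_0 = 18,  s_1 = 8,  s_2 = 7,  s_3 = 15,  s_4 = 3,  s_5 = 18,  s_6 = 2,  s_7 = 1,  s_8 = 3,  s_9 = 4,  s_{10} = 7,  s_{11} = 11,  s_{12} = 18,  s_{13} = 10,  s_{14} = 9,  s_{15} = 0,  s_{16} = 9,  s_{17} = 9,  s_{18} = 18,  s_{19} = 8.
Since (s_{18}, s_{19}) = (s_0, s_1) = (18, 8) (two consecutive terms determine the rest), the sequence is periodic with period 18.
(1424 - 0) mod 18 = 2, so s_{1424} = s_2 = 7.

7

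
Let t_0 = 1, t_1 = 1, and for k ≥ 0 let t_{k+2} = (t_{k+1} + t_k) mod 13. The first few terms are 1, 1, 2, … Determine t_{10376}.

Listing terms: t_0 = 1; t_1 = 1; t_2 = 2; t_3 = 3; t_4 = 5; t_5 = 8; t_6 = 0; t_7 = 8; t_8 = 8; t_9 = 3; t_{10} = 11; t_{11} = 1; t_{12} = 12; t_{13} = 0; t_{14} = 12; t_{15} = 12; t_{16} = 11; t_{17} = 10; t_{18} = 8; t_{19} = 5; t_{20} = 0; t_{21} = 5; t_{22} = 5; t_{23} = 10; t_{24} = 2; t_{25} = 12; t_{26} = 1; t_{27} = 0; t_{28} = 1; t_{29} = 1.
Since (t_{28}, t_{29}) = (t_0, t_1) = (1, 1) (two consecutive terms determine the rest), the sequence is periodic with period 28.
(10376 - 0) mod 28 = 16, so t_{10376} = t_{16} = 11.

11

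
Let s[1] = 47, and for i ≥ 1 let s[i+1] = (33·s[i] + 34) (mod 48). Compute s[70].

25

Computing terms: s[1] = 47; s[2] = 1; s[3] = 19; s[4] = 37; s[5] = 7; s[6] = 25; s[7] = 43; s[8] = 13; s[9] = 31; s[10] = 1.
Since s[10] = s[2] = 1, the sequence is eventually periodic: after a pre-period of length 1 it cycles with period 8.
For i ≥ 2, s[i] depends only on (i - 2) mod 8. (70 - 2) mod 8 = 4, so s[70] = s[6] = 25.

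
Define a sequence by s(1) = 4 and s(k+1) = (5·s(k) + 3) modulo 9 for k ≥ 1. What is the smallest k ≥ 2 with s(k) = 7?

s(1) = 4, s(2) = 5, s(3) = 1, s(4) = 8, s(5) = 7, s(6) = 2, s(7) = 4.
The sequence repeats with period 6.
The value 7 first appears (with k ≥ 2) at s(5).

5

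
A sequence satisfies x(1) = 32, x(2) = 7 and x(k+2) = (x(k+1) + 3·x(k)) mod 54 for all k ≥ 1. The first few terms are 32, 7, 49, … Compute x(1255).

x(1) = 32, x(2) = 7, x(3) = 49, x(4) = 16, x(5) = 1, x(6) = 49, x(7) = 52, x(8) = 37, x(9) = 31, x(10) = 34, x(11) = 19, x(12) = 13, x(13) = 16, x(14) = 1.
Since (x(13), x(14)) = (x(4), x(5)) = (16, 1) (two consecutive terms determine the rest), the sequence is eventually periodic: after a pre-period of length 3 it cycles with period 9.
For k ≥ 4, x(k) depends only on (k - 4) mod 9. (1255 - 4) mod 9 = 0, so x(1255) = x(4) = 16.

16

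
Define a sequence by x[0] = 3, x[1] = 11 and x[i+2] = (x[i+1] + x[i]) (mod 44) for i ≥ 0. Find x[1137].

13

Listing terms: x[0] = 3; x[1] = 11; x[2] = 14; x[3] = 25; x[4] = 39; x[5] = 20; x[6] = 15; x[7] = 35; x[8] = 6; x[9] = 41; x[10] = 3; x[11] = 0; x[12] = 3; x[13] = 3; x[14] = 6; x[15] = 9; x[16] = 15; x[17] = 24; x[18] = 39; x[19] = 19; x[20] = 14; x[21] = 33; x[22] = 3; x[23] = 36; x[24] = 39; x[25] = 31; x[26] = 26; x[27] = 13; x[28] = 39; x[29] = 8; x[30] = 3; x[31] = 11.
Since (x[30], x[31]) = (x[0], x[1]) = (3, 11) (two consecutive terms determine the rest), the sequence is periodic with period 30.
(1137 - 0) mod 30 = 27, so x[1137] = x[27] = 13.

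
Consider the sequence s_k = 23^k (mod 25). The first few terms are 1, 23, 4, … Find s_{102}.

Computing terms: s_0 = 1; s_1 = 23; s_2 = 4; s_3 = 17; s_4 = 16; s_5 = 18; s_6 = 14; s_7 = 22; s_8 = 6; s_9 = 13; s_{10} = 24; s_{11} = 2; s_{12} = 21; s_{13} = 8; s_{14} = 9; s_{15} = 7; s_{16} = 11; s_{17} = 3; s_{18} = 19; s_{19} = 12; s_{20} = 1.
The sequence repeats with period 20.
(102 - 0) mod 20 = 2, so s_{102} = s_2 = 4.

4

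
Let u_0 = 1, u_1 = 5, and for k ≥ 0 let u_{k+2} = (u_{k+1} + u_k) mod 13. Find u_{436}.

We have u_0 = 1; u_1 = 5; u_2 = 6; u_3 = 11; u_4 = 4; u_5 = 2; u_6 = 6; u_7 = 8; u_8 = 1; u_9 = 9; u_{10} = 10; u_{11} = 6; u_{12} = 3; u_{13} = 9; u_{14} = 12; u_{15} = 8; u_{16} = 7; u_{17} = 2; u_{18} = 9; u_{19} = 11; u_{20} = 7; u_{21} = 5; u_{22} = 12; u_{23} = 4; u_{24} = 3; u_{25} = 7; u_{26} = 10; u_{27} = 4; u_{28} = 1; u_{29} = 5.
The sequence repeats with period 28.
So u_{436} = u_{0 + ((436-0) mod 28)} = u_{16} = 7.

7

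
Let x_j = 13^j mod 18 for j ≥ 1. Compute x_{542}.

Listing terms: x_1 = 13; x_2 = 7; x_3 = 1; x_4 = 13.
The sequence repeats with period 3.
(542 - 1) mod 3 = 1, so x_{542} = x_2 = 7.

7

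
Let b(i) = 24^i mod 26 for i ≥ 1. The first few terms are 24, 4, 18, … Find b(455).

6

Listing terms: b(1) = 24, b(2) = 4, b(3) = 18, b(4) = 16, b(5) = 20, b(6) = 12, b(7) = 2, b(8) = 22, b(9) = 8, b(10) = 10, b(11) = 6, b(12) = 14, b(13) = 24.
The sequence repeats with period 12.
So b(455) = b(1 + ((455-1) mod 12)) = b(11) = 6.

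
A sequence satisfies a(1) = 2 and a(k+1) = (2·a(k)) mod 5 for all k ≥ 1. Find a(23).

Computing terms: a(1) = 2; a(2) = 4; a(3) = 3; a(4) = 1; a(5) = 2.
Since a(5) = a(1) = 2, the sequence is periodic with period 4.
So a(23) = a(1 + ((23-1) mod 4)) = a(3) = 3.

3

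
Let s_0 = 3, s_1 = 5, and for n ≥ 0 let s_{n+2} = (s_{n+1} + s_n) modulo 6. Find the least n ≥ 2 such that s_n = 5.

7

Computing terms: s_0 = 3; s_1 = 5; s_2 = 2; s_3 = 1; s_4 = 3; s_5 = 4; s_6 = 1; s_7 = 5; s_8 = 0; s_9 = 5; s_{10} = 5; s_{11} = 4; s_{12} = 3; s_{13} = 1; s_{14} = 4; s_{15} = 5; s_{16} = 3; s_{17} = 2; s_{18} = 5; s_{19} = 1; s_{20} = 0; s_{21} = 1; s_{22} = 1; s_{23} = 2; s_{24} = 3; s_{25} = 5.
Since (s_{24}, s_{25}) = (s_0, s_1) = (3, 5) (two consecutive terms determine the rest), the sequence is periodic with period 24.
The value 5 first appears (with n ≥ 2) at s_7.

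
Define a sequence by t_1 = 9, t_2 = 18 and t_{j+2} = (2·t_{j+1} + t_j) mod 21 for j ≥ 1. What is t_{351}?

3

t_1 = 9; t_2 = 18; t_3 = 3; t_4 = 3; t_5 = 9; t_6 = 0; t_7 = 9; t_8 = 18.
The sequence repeats with period 6.
So t_{351} = t_{1 + ((351-1) mod 6)} = t_3 = 3.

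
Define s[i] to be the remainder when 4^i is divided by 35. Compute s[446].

Listing terms: s[1] = 4; s[2] = 16; s[3] = 29; s[4] = 11; s[5] = 9; s[6] = 1; s[7] = 4.
The sequence repeats with period 6.
(446 - 1) mod 6 = 1, so s[446] = s[2] = 16.

16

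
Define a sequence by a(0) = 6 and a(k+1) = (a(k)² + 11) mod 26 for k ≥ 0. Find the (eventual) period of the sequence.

6

Listing terms: a(0) = 6; a(1) = 21; a(2) = 10; a(3) = 7; a(4) = 8; a(5) = 23; a(6) = 20; a(7) = 21.
Since a(7) = a(1) = 21, the sequence is eventually periodic: after a pre-period of length 1 it cycles with period 6.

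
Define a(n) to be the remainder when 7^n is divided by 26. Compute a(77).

11

Listing terms: a(0) = 1, a(1) = 7, a(2) = 23, a(3) = 5, a(4) = 9, a(5) = 11, a(6) = 25, a(7) = 19, a(8) = 3, a(9) = 21, a(10) = 17, a(11) = 15, a(12) = 1.
The sequence repeats with period 12.
(77 - 0) mod 12 = 5, so a(77) = a(5) = 11.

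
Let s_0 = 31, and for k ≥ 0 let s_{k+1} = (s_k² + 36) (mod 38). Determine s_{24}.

7

Listing terms: s_0 = 31; s_1 = 9; s_2 = 3; s_3 = 7; s_4 = 9.
Since s_4 = s_1 = 9, the sequence is eventually periodic: after a pre-period of length 1 it cycles with period 3.
For k ≥ 1, s_k depends only on (k - 1) mod 3. (24 - 1) mod 3 = 2, so s_{24} = s_3 = 7.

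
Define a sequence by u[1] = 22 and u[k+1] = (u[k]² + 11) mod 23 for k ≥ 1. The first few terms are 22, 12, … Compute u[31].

u[1] = 22; u[2] = 12; u[3] = 17; u[4] = 1; u[5] = 12.
Since u[5] = u[2] = 12, the sequence is eventually periodic: after a pre-period of length 1 it cycles with period 3.
For k ≥ 2, u[k] depends only on (k - 2) mod 3. (31 - 2) mod 3 = 2, so u[31] = u[4] = 1.

1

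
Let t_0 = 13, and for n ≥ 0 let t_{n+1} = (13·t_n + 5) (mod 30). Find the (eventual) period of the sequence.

Listing terms: t_0 = 13,  t_1 = 24,  t_2 = 17,  t_3 = 16,  t_4 = 3,  t_5 = 14,  t_6 = 7,  t_7 = 6,  t_8 = 23,  t_9 = 4,  t_{10} = 27,  t_{11} = 26,  t_{12} = 13.
The sequence repeats with period 12.

12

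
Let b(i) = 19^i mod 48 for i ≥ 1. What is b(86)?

We have b(1) = 19; b(2) = 25; b(3) = 43; b(4) = 1; b(5) = 19.
The sequence repeats with period 4.
(86 - 1) mod 4 = 1, so b(86) = b(2) = 25.

25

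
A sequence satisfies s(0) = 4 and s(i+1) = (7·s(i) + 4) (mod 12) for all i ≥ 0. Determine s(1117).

s(0) = 4,  s(1) = 8,  s(2) = 0,  s(3) = 4.
Since s(3) = s(0) = 4, the sequence is periodic with period 3.
(1117 - 0) mod 3 = 1, so s(1117) = s(1) = 8.

8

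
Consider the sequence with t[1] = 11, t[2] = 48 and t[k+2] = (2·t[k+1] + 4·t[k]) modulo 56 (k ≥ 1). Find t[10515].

0

Computing terms: t[1] = 11, t[2] = 48, t[3] = 28, t[4] = 24, t[5] = 48, t[6] = 24, t[7] = 16, t[8] = 16, t[9] = 40, t[10] = 32, t[11] = 0, t[12] = 16, t[13] = 32, t[14] = 16, t[15] = 48, t[16] = 48, t[17] = 8, t[18] = 40, t[19] = 0, t[20] = 48, t[21] = 40, t[22] = 48, t[23] = 32, t[24] = 32, t[25] = 24, t[26] = 8, t[27] = 0, t[28] = 32, t[29] = 8, t[30] = 32, t[31] = 40, t[32] = 40, t[33] = 16, t[34] = 24, t[35] = 0, t[36] = 40, t[37] = 24, t[38] = 40, t[39] = 8, t[40] = 8, t[41] = 48, t[42] = 16, t[43] = 0, t[44] = 8, t[45] = 16, t[46] = 8, t[47] = 24, t[48] = 24, t[49] = 32, t[50] = 48, t[51] = 0, t[52] = 24, t[53] = 48.
Since (t[52], t[53]) = (t[4], t[5]) = (24, 48) (two consecutive terms determine the rest), the sequence is eventually periodic: after a pre-period of length 3 it cycles with period 48.
For k ≥ 4, t[k] depends only on (k - 4) mod 48. (10515 - 4) mod 48 = 47, so t[10515] = t[51] = 0.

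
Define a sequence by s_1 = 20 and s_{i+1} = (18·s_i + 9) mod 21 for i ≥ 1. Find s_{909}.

s_1 = 20, s_2 = 12, s_3 = 15, s_4 = 6, s_5 = 12.
Since s_5 = s_2 = 12, the sequence is eventually periodic: after a pre-period of length 1 it cycles with period 3.
For i ≥ 2, s_i depends only on (i - 2) mod 3. (909 - 2) mod 3 = 1, so s_{909} = s_3 = 15.

15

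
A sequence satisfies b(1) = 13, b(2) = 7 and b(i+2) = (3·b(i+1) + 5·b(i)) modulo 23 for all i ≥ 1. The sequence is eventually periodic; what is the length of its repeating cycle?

22

Computing terms: b(1) = 13, b(2) = 7, b(3) = 17, b(4) = 17, b(5) = 21, b(6) = 10, b(7) = 20, b(8) = 18, b(9) = 16, b(10) = 0, b(11) = 11, b(12) = 10, b(13) = 16, b(14) = 6, b(15) = 6, b(16) = 2, b(17) = 13, b(18) = 3, b(19) = 5, b(20) = 7, b(21) = 0, b(22) = 12, b(23) = 13, b(24) = 7.
Since (b(23), b(24)) = (b(1), b(2)) = (13, 7) (two consecutive terms determine the rest), the sequence is periodic with period 22.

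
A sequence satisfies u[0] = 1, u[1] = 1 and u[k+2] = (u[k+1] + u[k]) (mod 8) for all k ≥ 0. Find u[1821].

u[0] = 1; u[1] = 1; u[2] = 2; u[3] = 3; u[4] = 5; u[5] = 0; u[6] = 5; u[7] = 5; u[8] = 2; u[9] = 7; u[10] = 1; u[11] = 0; u[12] = 1; u[13] = 1.
The sequence repeats with period 12.
(1821 - 0) mod 12 = 9, so u[1821] = u[9] = 7.

7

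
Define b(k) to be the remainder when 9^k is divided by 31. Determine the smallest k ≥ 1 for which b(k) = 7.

Computing terms: b(0) = 1, b(1) = 9, b(2) = 19, b(3) = 16, b(4) = 20, b(5) = 25, b(6) = 8, b(7) = 10, b(8) = 28, b(9) = 4, b(10) = 5, b(11) = 14, b(12) = 2, b(13) = 18, b(14) = 7, b(15) = 1.
Since b(15) = b(0) = 1, the sequence is periodic with period 15.
The value 7 first appears (with k ≥ 1) at b(14).

14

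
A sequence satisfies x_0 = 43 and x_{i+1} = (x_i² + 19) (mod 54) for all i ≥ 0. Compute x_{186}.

11

We have x_0 = 43, x_1 = 32, x_2 = 17, x_3 = 38, x_4 = 5, x_5 = 44, x_6 = 11, x_7 = 32.
Since x_7 = x_1 = 32, the sequence is eventually periodic: after a pre-period of length 1 it cycles with period 6.
For i ≥ 1, x_i depends only on (i - 1) mod 6. (186 - 1) mod 6 = 5, so x_{186} = x_6 = 11.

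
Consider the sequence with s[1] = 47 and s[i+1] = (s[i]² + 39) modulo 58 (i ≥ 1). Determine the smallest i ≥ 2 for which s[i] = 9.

7

s[1] = 47,  s[2] = 44,  s[3] = 3,  s[4] = 48,  s[5] = 23,  s[6] = 46,  s[7] = 9,  s[8] = 4,  s[9] = 55,  s[10] = 48.
Since s[10] = s[4] = 48, the sequence is eventually periodic: after a pre-period of length 3 it cycles with period 6.
The value 9 first appears (with i ≥ 2) at s[7].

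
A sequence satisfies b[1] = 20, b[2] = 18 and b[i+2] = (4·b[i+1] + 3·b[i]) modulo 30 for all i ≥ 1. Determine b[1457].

6

Listing terms: b[1] = 20; b[2] = 18; b[3] = 12; b[4] = 12; b[5] = 24; b[6] = 12; b[7] = 0; b[8] = 6; b[9] = 24; b[10] = 24; b[11] = 18; b[12] = 24; b[13] = 0; b[14] = 12; b[15] = 18; b[16] = 18; b[17] = 6; b[18] = 18; b[19] = 0; b[20] = 24; b[21] = 6; b[22] = 6; b[23] = 12; b[24] = 6; b[25] = 0; b[26] = 18; b[27] = 12.
Since (b[26], b[27]) = (b[2], b[3]) = (18, 12) (two consecutive terms determine the rest), the sequence is eventually periodic: after a pre-period of length 1 it cycles with period 24.
For i ≥ 2, b[i] depends only on (i - 2) mod 24. (1457 - 2) mod 24 = 15, so b[1457] = b[17] = 6.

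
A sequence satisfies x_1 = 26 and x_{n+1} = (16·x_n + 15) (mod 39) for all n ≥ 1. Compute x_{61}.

26

We have x_1 = 26,  x_2 = 2,  x_3 = 8,  x_4 = 26.
Since x_4 = x_1 = 26, the sequence is periodic with period 3.
So x_{61} = x_{1 + ((61-1) mod 3)} = x_1 = 26.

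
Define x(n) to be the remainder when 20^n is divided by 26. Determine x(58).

We have x(1) = 20, x(2) = 10, x(3) = 18, x(4) = 22, x(5) = 24, x(6) = 12, x(7) = 6, x(8) = 16, x(9) = 8, x(10) = 4, x(11) = 2, x(12) = 14, x(13) = 20.
The sequence repeats with period 12.
(58 - 1) mod 12 = 9, so x(58) = x(10) = 4.

4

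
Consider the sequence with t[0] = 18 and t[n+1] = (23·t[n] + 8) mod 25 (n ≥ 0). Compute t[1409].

2

t[0] = 18, t[1] = 22, t[2] = 14, t[3] = 5, t[4] = 23, t[5] = 12, t[6] = 9, t[7] = 15, t[8] = 3, t[9] = 2, t[10] = 4, t[11] = 0, t[12] = 8, t[13] = 17, t[14] = 24, t[15] = 10, t[16] = 13, t[17] = 7, t[18] = 19, t[19] = 20, t[20] = 18.
The sequence repeats with period 20.
(1409 - 0) mod 20 = 9, so t[1409] = t[9] = 2.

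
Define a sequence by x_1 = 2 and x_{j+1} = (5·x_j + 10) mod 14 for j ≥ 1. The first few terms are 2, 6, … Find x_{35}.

x_1 = 2,  x_2 = 6,  x_3 = 12,  x_4 = 0,  x_5 = 10,  x_6 = 4,  x_7 = 2.
The sequence repeats with period 6.
So x_{35} = x_{1 + ((35-1) mod 6)} = x_5 = 10.

10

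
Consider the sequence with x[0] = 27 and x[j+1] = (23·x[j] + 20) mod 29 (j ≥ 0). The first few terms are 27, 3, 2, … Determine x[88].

1

x[0] = 27,  x[1] = 3,  x[2] = 2,  x[3] = 8,  x[4] = 1,  x[5] = 14,  x[6] = 23,  x[7] = 27.
Since x[7] = x[0] = 27, the sequence is periodic with period 7.
So x[88] = x[0 + ((88-0) mod 7)] = x[4] = 1.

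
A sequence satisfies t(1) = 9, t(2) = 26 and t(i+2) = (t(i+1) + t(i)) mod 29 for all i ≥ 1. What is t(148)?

4

We have t(1) = 9; t(2) = 26; t(3) = 6; t(4) = 3; t(5) = 9; t(6) = 12; t(7) = 21; t(8) = 4; t(9) = 25; t(10) = 0; t(11) = 25; t(12) = 25; t(13) = 21; t(14) = 17; t(15) = 9; t(16) = 26.
Since (t(15), t(16)) = (t(1), t(2)) = (9, 26) (two consecutive terms determine the rest), the sequence is periodic with period 14.
So t(148) = t(1 + ((148-1) mod 14)) = t(8) = 4.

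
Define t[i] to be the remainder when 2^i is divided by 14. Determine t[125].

4

Computing terms: t[1] = 2, t[2] = 4, t[3] = 8, t[4] = 2.
The sequence repeats with period 3.
So t[125] = t[1 + ((125-1) mod 3)] = t[2] = 4.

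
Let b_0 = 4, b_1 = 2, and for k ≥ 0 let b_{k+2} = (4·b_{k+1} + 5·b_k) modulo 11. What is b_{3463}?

Computing terms: b_0 = 4; b_1 = 2; b_2 = 6; b_3 = 1; b_4 = 1; b_5 = 9; b_6 = 8; b_7 = 0; b_8 = 7; b_9 = 6; b_{10} = 4; b_{11} = 2.
Since (b_{10}, b_{11}) = (b_0, b_1) = (4, 2) (two consecutive terms determine the rest), the sequence is periodic with period 10.
(3463 - 0) mod 10 = 3, so b_{3463} = b_3 = 1.

1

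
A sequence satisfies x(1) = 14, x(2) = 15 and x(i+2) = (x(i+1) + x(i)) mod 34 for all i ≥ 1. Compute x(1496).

Computing terms: x(1) = 14; x(2) = 15; x(3) = 29; x(4) = 10; x(5) = 5; x(6) = 15; x(7) = 20; x(8) = 1; x(9) = 21; x(10) = 22; x(11) = 9; x(12) = 31; x(13) = 6; x(14) = 3; x(15) = 9; x(16) = 12; x(17) = 21; x(18) = 33; x(19) = 20; x(20) = 19; x(21) = 5; x(22) = 24; x(23) = 29; x(24) = 19; x(25) = 14; x(26) = 33; x(27) = 13; x(28) = 12; x(29) = 25; x(30) = 3; x(31) = 28; x(32) = 31; x(33) = 25; x(34) = 22; x(35) = 13; x(36) = 1; x(37) = 14; x(38) = 15.
Since (x(37), x(38)) = (x(1), x(2)) = (14, 15) (two consecutive terms determine the rest), the sequence is periodic with period 36.
(1496 - 1) mod 36 = 19, so x(1496) = x(20) = 19.

19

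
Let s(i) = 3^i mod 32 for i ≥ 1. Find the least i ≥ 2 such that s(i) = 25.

Listing terms: s(1) = 3,  s(2) = 9,  s(3) = 27,  s(4) = 17,  s(5) = 19,  s(6) = 25,  s(7) = 11,  s(8) = 1,  s(9) = 3.
The sequence repeats with period 8.
The value 25 first appears (with i ≥ 2) at s(6).

6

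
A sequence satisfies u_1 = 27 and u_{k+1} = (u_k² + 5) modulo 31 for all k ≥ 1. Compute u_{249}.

u_1 = 27,  u_2 = 21,  u_3 = 12,  u_4 = 25,  u_5 = 10,  u_6 = 12.
Since u_6 = u_3 = 12, the sequence is eventually periodic: after a pre-period of length 2 it cycles with period 3.
For k ≥ 3, u_k depends only on (k - 3) mod 3. (249 - 3) mod 3 = 0, so u_{249} = u_3 = 12.

12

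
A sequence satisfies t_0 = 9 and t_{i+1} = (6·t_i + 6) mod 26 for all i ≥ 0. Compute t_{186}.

We have t_0 = 9,  t_1 = 8,  t_2 = 2,  t_3 = 18,  t_4 = 10,  t_5 = 14,  t_6 = 12,  t_7 = 0,  t_8 = 6,  t_9 = 16,  t_{10} = 24,  t_{11} = 20,  t_{12} = 22,  t_{13} = 8.
Since t_{13} = t_1 = 8, the sequence is eventually periodic: after a pre-period of length 1 it cycles with period 12.
For i ≥ 1, t_i depends only on (i - 1) mod 12. (186 - 1) mod 12 = 5, so t_{186} = t_6 = 12.

12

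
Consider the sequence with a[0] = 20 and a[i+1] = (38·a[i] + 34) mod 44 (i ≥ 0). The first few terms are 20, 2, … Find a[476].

We have a[0] = 20, a[1] = 2, a[2] = 22, a[3] = 34, a[4] = 6, a[5] = 42, a[6] = 2.
Since a[6] = a[1] = 2, the sequence is eventually periodic: after a pre-period of length 1 it cycles with period 5.
For i ≥ 1, a[i] depends only on (i - 1) mod 5. (476 - 1) mod 5 = 0, so a[476] = a[1] = 2.

2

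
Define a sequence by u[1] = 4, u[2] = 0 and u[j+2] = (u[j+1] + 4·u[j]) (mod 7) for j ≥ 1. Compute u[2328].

u[1] = 4, u[2] = 0, u[3] = 2, u[4] = 2, u[5] = 3, u[6] = 4, u[7] = 2, u[8] = 4, u[9] = 5, u[10] = 0, u[11] = 6, u[12] = 6, u[13] = 2, u[14] = 5, u[15] = 6, u[16] = 5, u[17] = 1, u[18] = 0, u[19] = 4, u[20] = 4, u[21] = 6, u[22] = 1, u[23] = 4, u[24] = 1, u[25] = 3, u[26] = 0, u[27] = 5, u[28] = 5, u[29] = 4, u[30] = 3, u[31] = 5, u[32] = 3, u[33] = 2, u[34] = 0, u[35] = 1, u[36] = 1, u[37] = 5, u[38] = 2, u[39] = 1, u[40] = 2, u[41] = 6, u[42] = 0, u[43] = 3, u[44] = 3, u[45] = 1, u[46] = 6, u[47] = 3, u[48] = 6, u[49] = 4, u[50] = 0.
The sequence repeats with period 48.
(2328 - 1) mod 48 = 23, so u[2328] = u[24] = 1.

1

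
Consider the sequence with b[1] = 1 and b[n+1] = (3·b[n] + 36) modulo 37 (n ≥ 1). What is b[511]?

We have b[1] = 1, b[2] = 2, b[3] = 5, b[4] = 14, b[5] = 4, b[6] = 11, b[7] = 32, b[8] = 21, b[9] = 25, b[10] = 0, b[11] = 36, b[12] = 33, b[13] = 24, b[14] = 34, b[15] = 27, b[16] = 6, b[17] = 17, b[18] = 13, b[19] = 1.
The sequence repeats with period 18.
So b[511] = b[1 + ((511-1) mod 18)] = b[7] = 32.

32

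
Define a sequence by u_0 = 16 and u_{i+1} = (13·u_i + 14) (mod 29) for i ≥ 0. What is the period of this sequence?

Computing terms: u_0 = 16,  u_1 = 19,  u_2 = 0,  u_3 = 14,  u_4 = 22,  u_5 = 10,  u_6 = 28,  u_7 = 1,  u_8 = 27,  u_9 = 17,  u_{10} = 3,  u_{11} = 24,  u_{12} = 7,  u_{13} = 18,  u_{14} = 16.
Since u_{14} = u_0 = 16, the sequence is periodic with period 14.

14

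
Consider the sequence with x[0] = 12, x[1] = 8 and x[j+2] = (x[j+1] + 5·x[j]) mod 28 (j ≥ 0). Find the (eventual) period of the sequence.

21

Computing terms: x[0] = 12; x[1] = 8; x[2] = 12; x[3] = 24; x[4] = 0; x[5] = 8; x[6] = 8; x[7] = 20; x[8] = 4; x[9] = 20; x[10] = 12; x[11] = 0; x[12] = 4; x[13] = 4; x[14] = 24; x[15] = 16; x[16] = 24; x[17] = 20; x[18] = 0; x[19] = 16; x[20] = 16; x[21] = 12; x[22] = 8.
Since (x[21], x[22]) = (x[0], x[1]) = (12, 8) (two consecutive terms determine the rest), the sequence is periodic with period 21.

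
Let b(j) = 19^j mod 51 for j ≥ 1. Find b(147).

25

Listing terms: b(1) = 19, b(2) = 4, b(3) = 25, b(4) = 16, b(5) = 49, b(6) = 13, b(7) = 43, b(8) = 1, b(9) = 19.
Since b(9) = b(1) = 19, the sequence is periodic with period 8.
(147 - 1) mod 8 = 2, so b(147) = b(3) = 25.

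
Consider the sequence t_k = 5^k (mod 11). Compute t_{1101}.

5

t_0 = 1; t_1 = 5; t_2 = 3; t_3 = 4; t_4 = 9; t_5 = 1.
Since t_5 = t_0 = 1, the sequence is periodic with period 5.
(1101 - 0) mod 5 = 1, so t_{1101} = t_1 = 5.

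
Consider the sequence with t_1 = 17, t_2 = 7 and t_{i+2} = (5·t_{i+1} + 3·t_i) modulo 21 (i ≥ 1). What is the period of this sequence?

Computing terms: t_1 = 17, t_2 = 7, t_3 = 2, t_4 = 10, t_5 = 14, t_6 = 16, t_7 = 17, t_8 = 7.
The sequence repeats with period 6.

6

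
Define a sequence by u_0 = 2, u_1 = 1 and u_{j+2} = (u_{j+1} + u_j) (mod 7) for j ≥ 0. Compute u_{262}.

4

We have u_0 = 2; u_1 = 1; u_2 = 3; u_3 = 4; u_4 = 0; u_5 = 4; u_6 = 4; u_7 = 1; u_8 = 5; u_9 = 6; u_{10} = 4; u_{11} = 3; u_{12} = 0; u_{13} = 3; u_{14} = 3; u_{15} = 6; u_{16} = 2; u_{17} = 1.
The sequence repeats with period 16.
So u_{262} = u_{0 + ((262-0) mod 16)} = u_6 = 4.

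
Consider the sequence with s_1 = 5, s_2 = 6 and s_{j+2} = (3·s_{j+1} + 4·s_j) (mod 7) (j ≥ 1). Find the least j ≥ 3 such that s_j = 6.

5

Computing terms: s_1 = 5, s_2 = 6, s_3 = 3, s_4 = 5, s_5 = 6.
The sequence repeats with period 3.
The value 6 next appears (with j ≥ 3) at s_5.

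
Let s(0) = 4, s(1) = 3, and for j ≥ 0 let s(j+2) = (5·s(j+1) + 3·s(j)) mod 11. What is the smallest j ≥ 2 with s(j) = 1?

3

s(0) = 4,  s(1) = 3,  s(2) = 5,  s(3) = 1,  s(4) = 9,  s(5) = 4,  s(6) = 3.
The sequence repeats with period 5.
The value 1 first appears (with j ≥ 2) at s(3).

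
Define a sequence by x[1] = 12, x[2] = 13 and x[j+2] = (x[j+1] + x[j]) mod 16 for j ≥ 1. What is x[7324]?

Listing terms: x[1] = 12; x[2] = 13; x[3] = 9; x[4] = 6; x[5] = 15; x[6] = 5; x[7] = 4; x[8] = 9; x[9] = 13; x[10] = 6; x[11] = 3; x[12] = 9; x[13] = 12; x[14] = 5; x[15] = 1; x[16] = 6; x[17] = 7; x[18] = 13; x[19] = 4; x[20] = 1; x[21] = 5; x[22] = 6; x[23] = 11; x[24] = 1; x[25] = 12; x[26] = 13.
Since (x[25], x[26]) = (x[1], x[2]) = (12, 13) (two consecutive terms determine the rest), the sequence is periodic with period 24.
(7324 - 1) mod 24 = 3, so x[7324] = x[4] = 6.

6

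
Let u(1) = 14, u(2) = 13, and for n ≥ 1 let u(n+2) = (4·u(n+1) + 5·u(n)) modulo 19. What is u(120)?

We have u(1) = 14,  u(2) = 13,  u(3) = 8,  u(4) = 2,  u(5) = 10,  u(6) = 12,  u(7) = 3,  u(8) = 15,  u(9) = 18,  u(10) = 14,  u(11) = 13.
The sequence repeats with period 9.
So u(120) = u(1 + ((120-1) mod 9)) = u(3) = 8.

8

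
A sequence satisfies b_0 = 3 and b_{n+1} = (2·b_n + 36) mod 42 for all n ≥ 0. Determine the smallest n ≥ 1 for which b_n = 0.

Computing terms: b_0 = 3, b_1 = 0, b_2 = 36, b_3 = 24, b_4 = 0.
Since b_4 = b_1 = 0, the sequence is eventually periodic: after a pre-period of length 1 it cycles with period 3.
The value 0 first appears (with n ≥ 1) at b_1.

1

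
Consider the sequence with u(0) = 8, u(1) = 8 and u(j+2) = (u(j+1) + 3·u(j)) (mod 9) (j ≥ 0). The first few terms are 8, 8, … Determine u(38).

5

Computing terms: u(0) = 8,  u(1) = 8,  u(2) = 5,  u(3) = 2,  u(4) = 8,  u(5) = 5.
Since (u(4), u(5)) = (u(1), u(2)) = (8, 5) (two consecutive terms determine the rest), the sequence is eventually periodic: after a pre-period of length 1 it cycles with period 3.
For j ≥ 1, u(j) depends only on (j - 1) mod 3. (38 - 1) mod 3 = 1, so u(38) = u(2) = 5.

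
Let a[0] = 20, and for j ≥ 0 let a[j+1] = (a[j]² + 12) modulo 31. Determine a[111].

6

a[0] = 20,  a[1] = 9,  a[2] = 0,  a[3] = 12,  a[4] = 1,  a[5] = 13,  a[6] = 26,  a[7] = 6,  a[8] = 17,  a[9] = 22,  a[10] = 0.
Since a[10] = a[2] = 0, the sequence is eventually periodic: after a pre-period of length 2 it cycles with period 8.
For j ≥ 2, a[j] depends only on (j - 2) mod 8. (111 - 2) mod 8 = 5, so a[111] = a[7] = 6.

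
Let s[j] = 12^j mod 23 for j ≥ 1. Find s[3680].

Computing terms: s[1] = 12; s[2] = 6; s[3] = 3; s[4] = 13; s[5] = 18; s[6] = 9; s[7] = 16; s[8] = 8; s[9] = 4; s[10] = 2; s[11] = 1; s[12] = 12.
Since s[12] = s[1] = 12, the sequence is periodic with period 11.
So s[3680] = s[1 + ((3680-1) mod 11)] = s[6] = 9.

9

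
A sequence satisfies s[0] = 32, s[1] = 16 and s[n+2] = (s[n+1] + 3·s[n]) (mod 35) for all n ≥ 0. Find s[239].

We have s[0] = 32; s[1] = 16; s[2] = 7; s[3] = 20; s[4] = 6; s[5] = 31; s[6] = 14; s[7] = 2; s[8] = 9; s[9] = 15; s[10] = 7; s[11] = 17; s[12] = 3; s[13] = 19; s[14] = 28; s[15] = 15; s[16] = 29; s[17] = 4; s[18] = 21; s[19] = 33; s[20] = 26; s[21] = 20; s[22] = 28; s[23] = 18; s[24] = 32; s[25] = 16.
The sequence repeats with period 24.
(239 - 0) mod 24 = 23, so s[239] = s[23] = 18.

18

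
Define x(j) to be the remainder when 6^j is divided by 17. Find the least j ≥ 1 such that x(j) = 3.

15

Listing terms: x(0) = 1, x(1) = 6, x(2) = 2, x(3) = 12, x(4) = 4, x(5) = 7, x(6) = 8, x(7) = 14, x(8) = 16, x(9) = 11, x(10) = 15, x(11) = 5, x(12) = 13, x(13) = 10, x(14) = 9, x(15) = 3, x(16) = 1.
The sequence repeats with period 16.
The value 3 first appears (with j ≥ 1) at x(15).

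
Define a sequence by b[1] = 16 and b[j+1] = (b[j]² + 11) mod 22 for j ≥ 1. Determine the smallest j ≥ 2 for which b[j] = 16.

5

Listing terms: b[1] = 16, b[2] = 3, b[3] = 20, b[4] = 15, b[5] = 16.
The sequence repeats with period 4.
The value 16 next appears (with j ≥ 2) at b[5].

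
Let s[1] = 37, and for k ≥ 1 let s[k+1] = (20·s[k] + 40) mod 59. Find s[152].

We have s[1] = 37, s[2] = 13, s[3] = 5, s[4] = 22, s[5] = 8, s[6] = 23, s[7] = 28, s[8] = 10, s[9] = 4, s[10] = 2, s[11] = 21, s[12] = 47, s[13] = 36, s[14] = 52, s[15] = 18, s[16] = 46, s[17] = 16, s[18] = 6, s[19] = 42, s[20] = 54, s[21] = 58, s[22] = 20, s[23] = 27, s[24] = 49, s[25] = 17, s[26] = 26, s[27] = 29, s[28] = 30, s[29] = 50, s[30] = 37.
The sequence repeats with period 29.
So s[152] = s[1 + ((152-1) mod 29)] = s[7] = 28.

28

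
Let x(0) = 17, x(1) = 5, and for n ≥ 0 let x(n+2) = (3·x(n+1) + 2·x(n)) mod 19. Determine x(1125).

2

Computing terms: x(0) = 17; x(1) = 5; x(2) = 11; x(3) = 5; x(4) = 18; x(5) = 7; x(6) = 0; x(7) = 14; x(8) = 4; x(9) = 2; x(10) = 14; x(11) = 8; x(12) = 14; x(13) = 1; x(14) = 12; x(15) = 0; x(16) = 5; x(17) = 15; x(18) = 17; x(19) = 5.
The sequence repeats with period 18.
(1125 - 0) mod 18 = 9, so x(1125) = x(9) = 2.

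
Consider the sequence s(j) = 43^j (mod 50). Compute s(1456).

Computing terms: s(1) = 43; s(2) = 49; s(3) = 7; s(4) = 1; s(5) = 43.
The sequence repeats with period 4.
So s(1456) = s(1 + ((1456-1) mod 4)) = s(4) = 1.

1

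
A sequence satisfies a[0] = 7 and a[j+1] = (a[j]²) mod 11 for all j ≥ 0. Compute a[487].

Listing terms: a[0] = 7, a[1] = 5, a[2] = 3, a[3] = 9, a[4] = 4, a[5] = 5.
Since a[5] = a[1] = 5, the sequence is eventually periodic: after a pre-period of length 1 it cycles with period 4.
For j ≥ 1, a[j] depends only on (j - 1) mod 4. (487 - 1) mod 4 = 2, so a[487] = a[3] = 9.

9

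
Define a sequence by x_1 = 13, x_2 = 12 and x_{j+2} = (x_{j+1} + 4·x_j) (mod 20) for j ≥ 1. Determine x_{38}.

12

Computing terms: x_1 = 13; x_2 = 12; x_3 = 4; x_4 = 12; x_5 = 8; x_6 = 16; x_7 = 8; x_8 = 12; x_9 = 4.
Since (x_8, x_9) = (x_2, x_3) = (12, 4) (two consecutive terms determine the rest), the sequence is eventually periodic: after a pre-period of length 1 it cycles with period 6.
For j ≥ 2, x_j depends only on (j - 2) mod 6. (38 - 2) mod 6 = 0, so x_{38} = x_2 = 12.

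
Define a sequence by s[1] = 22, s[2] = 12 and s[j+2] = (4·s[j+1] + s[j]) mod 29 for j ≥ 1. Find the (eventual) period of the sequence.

We have s[1] = 22; s[2] = 12; s[3] = 12; s[4] = 2; s[5] = 20; s[6] = 24; s[7] = 0; s[8] = 24; s[9] = 9; s[10] = 2; s[11] = 17; s[12] = 12; s[13] = 7; s[14] = 11; s[15] = 22; s[16] = 12.
Since (s[15], s[16]) = (s[1], s[2]) = (22, 12) (two consecutive terms determine the rest), the sequence is periodic with period 14.

14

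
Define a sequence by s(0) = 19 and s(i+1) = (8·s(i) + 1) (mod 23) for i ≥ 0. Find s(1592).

We have s(0) = 19, s(1) = 15, s(2) = 6, s(3) = 3, s(4) = 2, s(5) = 17, s(6) = 22, s(7) = 16, s(8) = 14, s(9) = 21, s(10) = 8, s(11) = 19.
Since s(11) = s(0) = 19, the sequence is periodic with period 11.
(1592 - 0) mod 11 = 8, so s(1592) = s(8) = 14.

14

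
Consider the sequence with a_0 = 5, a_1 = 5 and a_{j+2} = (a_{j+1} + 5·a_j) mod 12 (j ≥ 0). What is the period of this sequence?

6

Computing terms: a_0 = 5,  a_1 = 5,  a_2 = 6,  a_3 = 7,  a_4 = 1,  a_5 = 0,  a_6 = 5,  a_7 = 5.
The sequence repeats with period 6.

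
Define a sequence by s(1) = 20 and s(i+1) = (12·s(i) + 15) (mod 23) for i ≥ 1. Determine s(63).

We have s(1) = 20, s(2) = 2, s(3) = 16, s(4) = 0, s(5) = 15, s(6) = 11, s(7) = 9, s(8) = 8, s(9) = 19, s(10) = 13, s(11) = 10, s(12) = 20.
Since s(12) = s(1) = 20, the sequence is periodic with period 11.
So s(63) = s(1 + ((63-1) mod 11)) = s(8) = 8.

8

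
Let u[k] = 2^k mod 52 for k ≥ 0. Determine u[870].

u[0] = 1; u[1] = 2; u[2] = 4; u[3] = 8; u[4] = 16; u[5] = 32; u[6] = 12; u[7] = 24; u[8] = 48; u[9] = 44; u[10] = 36; u[11] = 20; u[12] = 40; u[13] = 28; u[14] = 4.
Since u[14] = u[2] = 4, the sequence is eventually periodic: after a pre-period of length 2 it cycles with period 12.
For k ≥ 2, u[k] depends only on (k - 2) mod 12. (870 - 2) mod 12 = 4, so u[870] = u[6] = 12.

12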